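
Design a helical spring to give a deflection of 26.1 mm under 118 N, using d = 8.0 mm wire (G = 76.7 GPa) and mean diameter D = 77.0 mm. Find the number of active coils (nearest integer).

Required rate k = F/δ = 118/26.1 = 4.5211 N/mm
N_a = Gd⁴/(8D³k) = (76.7×10³ × 8.0⁴)/(8 × 77.0³ × 4.5211)
    = 3.14163e+08 / 1.65122e+07 = 19.03 → 19 coils

19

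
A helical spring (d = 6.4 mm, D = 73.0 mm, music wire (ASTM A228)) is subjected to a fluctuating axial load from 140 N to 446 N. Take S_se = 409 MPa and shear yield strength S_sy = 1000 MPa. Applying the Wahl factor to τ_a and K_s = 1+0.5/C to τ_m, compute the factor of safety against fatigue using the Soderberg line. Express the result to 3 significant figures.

C = D/d = 73.0/6.4 = 11.4062; K_W = (4C−1)/(4C−4)+0.615/C = 1.1260; K_s = 1+0.5/C = 1.0438
F_a = (F_max−F_min)/2 = 153 N; F_m = (F_max+F_min)/2 = 293 N
τ_a = K_W·8F_aD/(πd³) = 1.1260 × 108.5 = 122.17 MPa
τ_m = K_s·8F_mD/(πd³) = 1.0438 × 207.77 = 216.88 MPa
Soderberg: 1/n_f = τ_a/S_se + τ_m/S_sy = 122.17/409 + 216.88/1000 = 0.29869 + 0.21688 = 0.51558
n_f = 1/0.51558 = 1.94

1.94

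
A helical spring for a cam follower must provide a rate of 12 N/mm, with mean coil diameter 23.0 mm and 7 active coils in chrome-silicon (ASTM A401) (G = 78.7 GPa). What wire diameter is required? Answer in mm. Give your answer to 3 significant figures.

d = (8D³N_a·k / G)^(1/4) = (8·23.0³·7·12 / (78.7×10³))^0.25
  = (103.89)^0.25 = 3.1926 mm

3.19 mm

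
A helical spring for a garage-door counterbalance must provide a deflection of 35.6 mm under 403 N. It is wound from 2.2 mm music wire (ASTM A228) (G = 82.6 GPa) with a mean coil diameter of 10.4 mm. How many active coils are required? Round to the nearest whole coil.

19

Required rate k = F/δ = 403/35.6 = 11.32 N/mm
N_a = Gd⁴/(8D³k) = (82.6×10³ × 2.2⁴)/(8 × 10.4³ × 11.32)
    = 1.93495e+06 / 101870 = 18.99 → 19 coils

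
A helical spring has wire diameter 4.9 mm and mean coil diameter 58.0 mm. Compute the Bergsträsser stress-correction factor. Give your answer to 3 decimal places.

1.113

C = D/d = 58.0/4.9 = 11.8367
K_B = (4C+2)/(4C−3) = 49.347/44.347 = 1.1127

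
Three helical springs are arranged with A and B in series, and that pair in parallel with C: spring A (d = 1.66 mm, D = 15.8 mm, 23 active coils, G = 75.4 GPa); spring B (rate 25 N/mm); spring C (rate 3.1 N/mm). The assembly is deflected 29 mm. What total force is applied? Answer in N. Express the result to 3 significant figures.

k_A = Gd⁴/(8D³N_a) = (75.4×10³)(1.66⁴)/(8·15.8³·23) = 0.78889 N/mm
Springs A,B series: k_AB = 1/(1/0.78889+1/25) = 0.76475 N/mm; parallel with C: k_eq = 0.76475+3.1 = 3.8648 N/mm
F = k_eq·δ = 3.8648·29 = 112.08 N

112 N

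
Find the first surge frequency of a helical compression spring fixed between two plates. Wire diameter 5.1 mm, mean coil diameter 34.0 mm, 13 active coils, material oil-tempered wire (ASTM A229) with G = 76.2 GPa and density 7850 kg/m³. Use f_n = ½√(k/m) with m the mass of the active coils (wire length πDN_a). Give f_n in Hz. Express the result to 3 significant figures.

119 Hz

k = Gd⁴/(8D³N_a) = (76.2×10³)(5.1⁴)/(8·34.0³·13) = 12.611 N/mm = 12611 N/m
Wire length L = πDN_a = π·34.0·13 = 1388.6 mm
m = ρ·(πd²/4)·L = 7850 × 20.428×10⁻⁶ m² × 1.3886 m = 0.22268 kg
f_n = ½√(k/m) = 0.5·√(12611/0.22268) = 0.5·√(56636) = 118.99 Hz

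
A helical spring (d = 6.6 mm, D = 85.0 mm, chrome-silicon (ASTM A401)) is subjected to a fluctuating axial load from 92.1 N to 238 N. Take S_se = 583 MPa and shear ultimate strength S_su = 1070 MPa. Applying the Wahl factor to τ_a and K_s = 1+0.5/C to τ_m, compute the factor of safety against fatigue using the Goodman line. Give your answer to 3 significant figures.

C = D/d = 85.0/6.6 = 12.8788; K_W = (4C−1)/(4C−4)+0.615/C = 1.1109; K_s = 1+0.5/C = 1.0388
F_a = (F_max−F_min)/2 = 72.95 N; F_m = (F_max+F_min)/2 = 165.05 N
τ_a = K_W·8F_aD/(πd³) = 1.1109 × 54.923 = 61.013 MPa
τ_m = K_s·8F_mD/(πd³) = 1.0388 × 124.26 = 129.09 MPa
Goodman: 1/n_f = τ_a/S_se + τ_m/S_su = 61.013/583 + 129.09/1070 = 0.10465 + 0.12064 = 0.2253
n_f = 1/0.2253 = 4.439

4.44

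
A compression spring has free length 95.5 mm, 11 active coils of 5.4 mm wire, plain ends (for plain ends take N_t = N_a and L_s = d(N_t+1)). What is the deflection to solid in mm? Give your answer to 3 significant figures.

30.7 mm

N_t = 11; L_s = 5.4·12 = 64.8 mm
δ_solid = L₀ − L_s = 95.5 − 64.8 = 30.7 mm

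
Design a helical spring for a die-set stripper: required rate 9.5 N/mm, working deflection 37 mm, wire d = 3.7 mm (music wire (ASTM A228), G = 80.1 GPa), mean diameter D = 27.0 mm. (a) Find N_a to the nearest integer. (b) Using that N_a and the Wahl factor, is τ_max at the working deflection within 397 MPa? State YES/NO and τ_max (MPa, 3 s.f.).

(a) 10 coils; (b) NO, τ_max = 576 MPa

N_a = Gd⁴/(8D³k) = (80.1×10³)(3.7⁴)/(8·27.0³·9.5) = 10.04 → N_a = 10
Actual rate k = Gd⁴/(8D³·10) = 9.5336 N/mm
Working load F = kδ = 9.5336·37 = 352.74 N
C = 27.0/3.7 = 7.2973; K_W = (4C−1)/(4C−4)+0.615/C = 1.2034
τ_max = K_W·8FD/(πd³) = 1.2034·478.8 = 576.18 MPa
τ_max > 397 MPa → exceeds allowable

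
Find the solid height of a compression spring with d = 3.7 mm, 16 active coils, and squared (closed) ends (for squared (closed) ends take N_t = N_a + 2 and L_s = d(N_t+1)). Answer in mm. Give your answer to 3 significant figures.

70.3 mm

squared (closed) ends: N_t = N_a + 2 = 16 + 2 = 18
L_s = d·(N_t+1) = 3.7 × 19 = 70.3 mm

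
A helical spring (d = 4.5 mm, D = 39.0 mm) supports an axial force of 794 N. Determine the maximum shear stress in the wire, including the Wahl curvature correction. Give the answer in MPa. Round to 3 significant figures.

1010 MPa

Spring index C = D/d = 39.0/4.5 = 8.6667
K_W = (4C−1)/(4C−4) + 0.615/C = 33.667/30.667 + 0.0710 = 1.1688
τ₀ = 8FD/(πd³) = 8·794·39.0/(π·4.5³) = 247728/286.28 = 865.34 MPa
τ_max = K·τ₀ = 1.1688 × 865.34 = 1011.4 MPa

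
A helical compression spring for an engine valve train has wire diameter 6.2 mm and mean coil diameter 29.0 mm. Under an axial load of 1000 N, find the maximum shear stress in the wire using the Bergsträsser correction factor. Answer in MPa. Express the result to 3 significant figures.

408 MPa

Spring index C = D/d = 29.0/6.2 = 4.6774
K_B = (4C+2)/(4C−3) = 20.710/15.710 = 1.3183
τ₀ = 8FD/(πd³) = 8·1000·29.0/(π·6.2³) = 232000/748.73 = 309.86 MPa
τ_max = K·τ₀ = 1.3183 × 309.86 = 408.48 MPa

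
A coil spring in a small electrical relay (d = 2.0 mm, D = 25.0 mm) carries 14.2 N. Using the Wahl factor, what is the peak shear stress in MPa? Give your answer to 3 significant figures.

126 MPa

Spring index C = D/d = 25.0/2.0 = 12.5000
K_W = (4C−1)/(4C−4) + 0.615/C = 49.000/46.000 + 0.0492 = 1.1144
τ₀ = 8FD/(πd³) = 8·14.2·25.0/(π·2.0³) = 2840/25.133 = 113 MPa
τ_max = K·τ₀ = 1.1144 × 113 = 125.93 MPa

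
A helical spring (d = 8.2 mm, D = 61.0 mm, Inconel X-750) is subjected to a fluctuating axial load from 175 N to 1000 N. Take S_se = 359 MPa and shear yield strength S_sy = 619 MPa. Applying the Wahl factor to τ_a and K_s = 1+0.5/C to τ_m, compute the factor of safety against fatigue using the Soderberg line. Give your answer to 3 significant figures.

C = D/d = 61.0/8.2 = 7.4390; K_W = (4C−1)/(4C−4)+0.615/C = 1.1991; K_s = 1+0.5/C = 1.0672
F_a = (F_max−F_min)/2 = 412.5 N; F_m = (F_max+F_min)/2 = 587.5 N
τ_a = K_W·8F_aD/(πd³) = 1.1991 × 116.21 = 139.36 MPa
τ_m = K_s·8F_mD/(πd³) = 1.0672 × 165.51 = 176.64 MPa
Soderberg: 1/n_f = τ_a/S_se + τ_m/S_sy = 139.36/359 + 176.64/619 = 0.38818 + 0.28536 = 0.67354
n_f = 1/0.67354 = 1.485

1.48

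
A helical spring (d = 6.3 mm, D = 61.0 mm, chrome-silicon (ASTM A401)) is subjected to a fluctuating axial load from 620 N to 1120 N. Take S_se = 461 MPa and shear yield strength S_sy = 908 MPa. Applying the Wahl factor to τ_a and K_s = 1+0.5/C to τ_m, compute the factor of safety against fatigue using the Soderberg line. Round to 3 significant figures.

0.987

C = D/d = 61.0/6.3 = 9.6825; K_W = (4C−1)/(4C−4)+0.615/C = 1.1499; K_s = 1+0.5/C = 1.0516
F_a = (F_max−F_min)/2 = 250 N; F_m = (F_max+F_min)/2 = 870 N
τ_a = K_W·8F_aD/(πd³) = 1.1499 × 155.31 = 178.59 MPa
τ_m = K_s·8F_mD/(πd³) = 1.0516 × 540.46 = 568.37 MPa
Soderberg: 1/n_f = τ_a/S_se + τ_m/S_sy = 178.59/461 + 568.37/908 = 0.38739 + 0.62596 = 1.0134
n_f = 1/1.0134 = 0.9868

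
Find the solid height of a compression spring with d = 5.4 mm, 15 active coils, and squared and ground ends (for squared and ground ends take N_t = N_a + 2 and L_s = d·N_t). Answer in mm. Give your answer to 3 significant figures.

91.8 mm

squared and ground ends: N_t = N_a + 2 = 15 + 2 = 17
L_s = d·N_t = 5.4 × 17 = 91.8 mm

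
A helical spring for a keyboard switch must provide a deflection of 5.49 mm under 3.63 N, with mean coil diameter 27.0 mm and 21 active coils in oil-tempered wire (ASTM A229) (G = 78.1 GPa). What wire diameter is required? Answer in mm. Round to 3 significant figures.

2.30 mm

Required rate k = F/δ = 3.63/5.49 = 0.6612 N/mm
d = (8D³N_a·k / G)^(1/4) = (8·27.0³·21·0.6612 / (78.1×10³))^0.25
  = (27.995)^0.25 = 2.3002 mm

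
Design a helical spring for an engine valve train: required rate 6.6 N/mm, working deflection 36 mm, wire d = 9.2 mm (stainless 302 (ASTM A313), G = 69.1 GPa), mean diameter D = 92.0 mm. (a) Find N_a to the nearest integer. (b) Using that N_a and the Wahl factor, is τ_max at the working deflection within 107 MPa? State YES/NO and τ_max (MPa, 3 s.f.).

(a) 12 coils; (b) YES, τ_max = 82.1 MPa

N_a = Gd⁴/(8D³k) = (69.1×10³)(9.2⁴)/(8·92.0³·6.6) = 12.04 → N_a = 12
Actual rate k = Gd⁴/(8D³·12) = 6.6221 N/mm
Working load F = kδ = 6.6221·36 = 238.39 N
C = 92.0/9.2 = 10.0000; K_W = (4C−1)/(4C−4)+0.615/C = 1.1448
τ_max = K_W·8FD/(πd³) = 1.1448·71.724 = 82.111 MPa
τ_max ≤ 107 MPa → acceptable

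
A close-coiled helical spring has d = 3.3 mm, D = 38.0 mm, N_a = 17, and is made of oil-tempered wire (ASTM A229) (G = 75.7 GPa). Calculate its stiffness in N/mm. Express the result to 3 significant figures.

1.20 N/mm

k = Gd⁴/(8D³N_a) = (75.7×10³ × 3.3⁴) / (8 × 38.0³ × 17)
  = 8.97742e+06 / 7.46259e+06 = 1.203 N/mm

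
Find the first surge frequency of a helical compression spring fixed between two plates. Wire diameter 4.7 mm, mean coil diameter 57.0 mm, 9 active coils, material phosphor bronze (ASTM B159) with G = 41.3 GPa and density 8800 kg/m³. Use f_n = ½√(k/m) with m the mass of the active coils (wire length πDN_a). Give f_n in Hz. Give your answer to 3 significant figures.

k = Gd⁴/(8D³N_a) = (41.3×10³)(4.7⁴)/(8·57.0³·9) = 1.5114 N/mm = 1511.4 N/m
Wire length L = πDN_a = π·57.0·9 = 1611.6 mm
m = ρ·(πd²/4)·L = 8800 × 17.349×10⁻⁶ m² × 1.6116 m = 0.24606 kg
f_n = ½√(k/m) = 0.5·√(1511.4/0.24606) = 0.5·√(6142.6) = 39.187 Hz

39.2 Hz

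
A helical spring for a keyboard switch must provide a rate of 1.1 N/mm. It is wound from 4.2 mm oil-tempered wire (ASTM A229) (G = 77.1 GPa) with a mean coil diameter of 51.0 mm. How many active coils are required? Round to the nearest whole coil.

N_a = Gd⁴/(8D³k) = (77.1×10³ × 4.2⁴)/(8 × 51.0³ × 1.1)
    = 2.39912e+07 / 1.16733e+06 = 20.55 → 21 coils

21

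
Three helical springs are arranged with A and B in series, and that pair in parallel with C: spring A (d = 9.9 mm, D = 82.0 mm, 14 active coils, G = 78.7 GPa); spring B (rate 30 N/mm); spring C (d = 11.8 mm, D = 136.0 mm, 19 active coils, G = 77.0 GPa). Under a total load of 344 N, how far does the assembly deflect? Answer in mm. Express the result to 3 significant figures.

27.3 mm

k_A = Gd⁴/(8D³N_a) = (78.7×10³)(9.9⁴)/(8·82.0³·14) = 12.242 N/mm
k_C = Gd⁴/(8D³N_a) = (77.0×10³)(11.8⁴)/(8·136.0³·19) = 3.9044 N/mm
Springs A,B series: k_AB = 1/(1/12.242+1/30) = 8.6942 N/mm; parallel with C: k_eq = 8.6942+3.9044 = 12.599 N/mm
δ = F/k_eq = 344/12.599 = 27.304 mm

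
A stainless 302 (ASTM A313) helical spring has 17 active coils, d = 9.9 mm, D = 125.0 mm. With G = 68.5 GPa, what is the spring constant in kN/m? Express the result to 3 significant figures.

k = Gd⁴/(8D³N_a) = (68.5×10³ × 9.9⁴) / (8 × 125.0³ × 17)
  = 6.58008e+08 / 2.65625e+08 = 2.4772 N/mm

2.48 kN/m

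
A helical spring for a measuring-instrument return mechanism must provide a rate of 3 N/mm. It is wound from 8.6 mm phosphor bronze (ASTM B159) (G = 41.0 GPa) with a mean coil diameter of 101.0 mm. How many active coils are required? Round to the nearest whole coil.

9

N_a = Gd⁴/(8D³k) = (41.0×10³ × 8.6⁴)/(8 × 101.0³ × 3)
    = 2.24273e+08 / 2.47272e+07 = 9.07 → 9 coils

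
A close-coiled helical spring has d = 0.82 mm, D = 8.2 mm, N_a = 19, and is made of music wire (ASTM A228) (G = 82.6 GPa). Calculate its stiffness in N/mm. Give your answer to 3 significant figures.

0.446 N/mm

k = Gd⁴/(8D³N_a) = (82.6×10³ × 0.82⁴) / (8 × 8.2³ × 19)
  = 37345.3 / 83807.9 = 0.44561 N/mm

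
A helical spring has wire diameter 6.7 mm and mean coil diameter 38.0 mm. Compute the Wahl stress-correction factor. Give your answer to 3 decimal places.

1.269

C = D/d = 38.0/6.7 = 5.6716
K_W = (4C−1)/(4C−4) + 0.615/C = 21.687/18.687 + 0.1084 = 1.2690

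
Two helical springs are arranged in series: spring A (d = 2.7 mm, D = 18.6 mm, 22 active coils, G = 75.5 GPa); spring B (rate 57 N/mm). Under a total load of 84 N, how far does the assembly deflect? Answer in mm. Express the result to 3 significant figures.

25.2 mm

k_A = Gd⁴/(8D³N_a) = (75.5×10³)(2.7⁴)/(8·18.6³·22) = 3.5428 N/mm
Series: 1/k_eq = 1/3.5428 + 1/57 = 0.2998; k_eq = 3.3355 N/mm
δ = F/k_eq = 84/3.3355 = 25.184 mm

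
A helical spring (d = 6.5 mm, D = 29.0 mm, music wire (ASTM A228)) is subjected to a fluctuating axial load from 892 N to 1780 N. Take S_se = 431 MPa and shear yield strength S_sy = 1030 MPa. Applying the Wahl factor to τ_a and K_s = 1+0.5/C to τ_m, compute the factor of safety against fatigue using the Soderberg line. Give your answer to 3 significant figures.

C = D/d = 29.0/6.5 = 4.4615; K_W = (4C−1)/(4C−4)+0.615/C = 1.3545; K_s = 1+0.5/C = 1.1121
F_a = (F_max−F_min)/2 = 444 N; F_m = (F_max+F_min)/2 = 1336 N
τ_a = K_W·8F_aD/(πd³) = 1.3545 × 119.39 = 161.72 MPa
τ_m = K_s·8F_mD/(πd³) = 1.1121 × 359.26 = 399.52 MPa
Soderberg: 1/n_f = τ_a/S_se + τ_m/S_sy = 161.72/431 + 399.52/1030 = 0.37522 + 0.38788 = 0.7631
n_f = 1/0.7631 = 1.31

1.31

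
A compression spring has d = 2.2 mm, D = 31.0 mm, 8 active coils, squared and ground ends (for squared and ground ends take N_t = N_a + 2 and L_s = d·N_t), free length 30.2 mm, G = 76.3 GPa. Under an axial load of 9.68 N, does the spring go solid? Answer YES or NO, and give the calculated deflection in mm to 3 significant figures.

k = Gd⁴/(8D³N_a) = (76.3×10³)(2.2⁴)/(8·31.0³·8) = 0.93745 N/mm
N_t = 10; L_s = 2.2·10 = 22 mm; δ_solid = L₀ − L_s = 30.2 − 22 = 8.2 mm
δ = F/k = 9.68/0.93745 = 10.326 mm
δ ≥ δ_solid → spring goes solid

YES, δ = 10.3 mm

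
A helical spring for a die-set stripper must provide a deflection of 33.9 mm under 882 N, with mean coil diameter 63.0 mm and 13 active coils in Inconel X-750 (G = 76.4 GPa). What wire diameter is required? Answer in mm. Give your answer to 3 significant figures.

9.70 mm

Required rate k = F/δ = 882/33.9 = 26.018 N/mm
d = (8D³N_a·k / G)^(1/4) = (8·63.0³·13·26.018 / (76.4×10³))^0.25
  = (8855.9)^0.25 = 9.7008 mm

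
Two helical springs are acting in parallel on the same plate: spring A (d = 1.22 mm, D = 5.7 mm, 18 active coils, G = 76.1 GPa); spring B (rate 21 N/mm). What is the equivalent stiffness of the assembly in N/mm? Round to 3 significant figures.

k_A = Gd⁴/(8D³N_a) = (76.1×10³)(1.22⁴)/(8·5.7³·18) = 6.3217 N/mm
Parallel: k_eq = 6.3217 + 21 = 27.322 N/mm

27.3 N/mm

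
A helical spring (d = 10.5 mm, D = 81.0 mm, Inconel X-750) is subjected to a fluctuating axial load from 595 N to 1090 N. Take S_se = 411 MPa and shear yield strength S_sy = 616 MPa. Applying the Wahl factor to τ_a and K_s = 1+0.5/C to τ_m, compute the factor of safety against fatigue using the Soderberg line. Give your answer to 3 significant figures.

C = D/d = 81.0/10.5 = 7.7143; K_W = (4C−1)/(4C−4)+0.615/C = 1.1914; K_s = 1+0.5/C = 1.0648
F_a = (F_max−F_min)/2 = 247.5 N; F_m = (F_max+F_min)/2 = 842.5 N
τ_a = K_W·8F_aD/(πd³) = 1.1914 × 44.099 = 52.541 MPa
τ_m = K_s·8F_mD/(πd³) = 1.0648 × 150.12 = 159.85 MPa
Soderberg: 1/n_f = τ_a/S_se + τ_m/S_sy = 52.541/411 + 159.85/616 = 0.12784 + 0.25949 = 0.38733
n_f = 1/0.38733 = 2.582

2.58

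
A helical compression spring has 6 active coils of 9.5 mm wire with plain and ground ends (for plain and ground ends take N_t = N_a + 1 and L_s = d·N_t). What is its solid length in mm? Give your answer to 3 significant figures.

plain and ground ends: N_t = N_a + 1 = 6 + 1 = 7
L_s = d·N_t = 9.5 × 7 = 66.5 mm

66.5 mm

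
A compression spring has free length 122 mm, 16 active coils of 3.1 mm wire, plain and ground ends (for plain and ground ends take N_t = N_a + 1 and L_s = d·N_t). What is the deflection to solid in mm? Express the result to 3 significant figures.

N_t = 17; L_s = 3.1·17 = 52.7 mm
δ_solid = L₀ − L_s = 122 − 52.7 = 69.3 mm

69.3 mm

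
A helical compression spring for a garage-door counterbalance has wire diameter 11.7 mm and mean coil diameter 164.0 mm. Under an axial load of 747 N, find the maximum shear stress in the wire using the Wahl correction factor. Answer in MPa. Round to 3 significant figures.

215 MPa

Spring index C = D/d = 164.0/11.7 = 14.0171
K_W = (4C−1)/(4C−4) + 0.615/C = 55.068/52.068 + 0.0439 = 1.1015
τ₀ = 8FD/(πd³) = 8·747·164.0/(π·11.7³) = 980064/5031.6 = 194.78 MPa
τ_max = K·τ₀ = 1.1015 × 194.78 = 214.55 MPa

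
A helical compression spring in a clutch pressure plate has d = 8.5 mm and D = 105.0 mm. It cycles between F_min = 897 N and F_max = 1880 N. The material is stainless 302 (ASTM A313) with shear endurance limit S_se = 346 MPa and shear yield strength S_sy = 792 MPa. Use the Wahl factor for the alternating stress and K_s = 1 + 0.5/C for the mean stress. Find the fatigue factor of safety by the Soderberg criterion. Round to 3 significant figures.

0.674

C = D/d = 105.0/8.5 = 12.3529; K_W = (4C−1)/(4C−4)+0.615/C = 1.1158; K_s = 1+0.5/C = 1.0405
F_a = (F_max−F_min)/2 = 491.5 N; F_m = (F_max+F_min)/2 = 1388.5 N
τ_a = K_W·8F_aD/(πd³) = 1.1158 × 213.99 = 238.78 MPa
τ_m = K_s·8F_mD/(πd³) = 1.0405 × 604.53 = 629 MPa
Soderberg: 1/n_f = τ_a/S_se + τ_m/S_sy = 238.78/346 + 629/792 = 0.69012 + 0.79419 = 1.4843
n_f = 1/1.4843 = 0.6737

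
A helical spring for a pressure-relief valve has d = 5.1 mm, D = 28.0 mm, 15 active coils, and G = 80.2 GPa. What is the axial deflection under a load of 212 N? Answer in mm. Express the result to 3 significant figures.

10.3 mm

k = Gd⁴/(8D³N_a) = (80.2×10³)(5.1⁴)/(8·28.0³·15) = 20.597 N/mm
δ = F/k = 212 / 20.597 = 10.293 mm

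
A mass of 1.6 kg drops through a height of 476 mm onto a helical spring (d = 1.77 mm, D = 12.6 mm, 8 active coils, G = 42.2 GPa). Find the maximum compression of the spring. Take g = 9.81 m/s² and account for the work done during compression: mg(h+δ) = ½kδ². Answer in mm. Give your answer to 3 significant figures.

73.0 mm

k = Gd⁴/(8D³N_a) = (42.2×10³)(1.77⁴)/(8·12.6³·8) = 3.2353 N/mm
W = mg = 1.6 × 9.81 = 15.696 N
½kδ² − Wδ − Wh = 0 → δ = (W + √(W² + 2kWh))/k
δ = (15.696 + √(246.36 + 48343.7))/3.2353 = (15.696 + 220.43)/3.2353 = 72.985 mm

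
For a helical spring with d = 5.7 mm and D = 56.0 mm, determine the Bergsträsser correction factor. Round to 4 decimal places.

1.1377

C = D/d = 56.0/5.7 = 9.8246
K_B = (4C+2)/(4C−3) = 41.298/36.298 = 1.1377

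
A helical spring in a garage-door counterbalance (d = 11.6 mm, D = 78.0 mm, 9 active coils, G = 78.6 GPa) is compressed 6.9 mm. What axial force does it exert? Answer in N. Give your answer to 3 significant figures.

k = Gd⁴/(8D³N_a) = (78.6×10³)(11.6⁴)/(8·78.0³·9) = 41.652 N/mm
F = k·δ = 41.652 × 6.9 = 287.4 N

287 N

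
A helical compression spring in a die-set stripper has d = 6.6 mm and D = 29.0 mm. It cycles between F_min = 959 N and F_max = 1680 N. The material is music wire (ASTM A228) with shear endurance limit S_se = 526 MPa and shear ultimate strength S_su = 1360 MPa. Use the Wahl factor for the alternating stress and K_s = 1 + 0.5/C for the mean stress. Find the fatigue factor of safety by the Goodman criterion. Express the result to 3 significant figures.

1.93

C = D/d = 29.0/6.6 = 4.3939; K_W = (4C−1)/(4C−4)+0.615/C = 1.3609; K_s = 1+0.5/C = 1.1138
F_a = (F_max−F_min)/2 = 360.5 N; F_m = (F_max+F_min)/2 = 1319.5 N
τ_a = K_W·8F_aD/(πd³) = 1.3609 × 92.6 = 126.02 MPa
τ_m = K_s·8F_mD/(πd³) = 1.1138 × 338.93 = 377.5 MPa
Goodman: 1/n_f = τ_a/S_se + τ_m/S_su = 126.02/526 + 377.5/1360 = 0.23959 + 0.27758 = 0.51716
n_f = 1/0.51716 = 1.934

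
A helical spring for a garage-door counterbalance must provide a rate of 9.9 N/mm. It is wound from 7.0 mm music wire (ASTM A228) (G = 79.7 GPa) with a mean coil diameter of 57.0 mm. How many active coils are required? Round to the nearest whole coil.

13

N_a = Gd⁴/(8D³k) = (79.7×10³ × 7.0⁴)/(8 × 57.0³ × 9.9)
    = 1.9136e+08 / 1.46673e+07 = 13.05 → 13 coils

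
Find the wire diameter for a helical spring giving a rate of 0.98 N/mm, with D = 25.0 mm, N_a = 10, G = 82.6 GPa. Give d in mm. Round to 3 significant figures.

1.96 mm

d = (8D³N_a·k / G)^(1/4) = (8·25.0³·10·0.98 / (82.6×10³))^0.25
  = (14.831)^0.25 = 1.9624 mm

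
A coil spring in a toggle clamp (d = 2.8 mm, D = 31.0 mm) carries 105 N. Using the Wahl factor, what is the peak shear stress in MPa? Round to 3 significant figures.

Spring index C = D/d = 31.0/2.8 = 11.0714
K_W = (4C−1)/(4C−4) + 0.615/C = 43.286/40.286 + 0.0555 = 1.1300
τ₀ = 8FD/(πd³) = 8·105·31.0/(π·2.8³) = 26040/68.964 = 377.59 MPa
τ_max = K·τ₀ = 1.1300 × 377.59 = 426.68 MPa

427 MPa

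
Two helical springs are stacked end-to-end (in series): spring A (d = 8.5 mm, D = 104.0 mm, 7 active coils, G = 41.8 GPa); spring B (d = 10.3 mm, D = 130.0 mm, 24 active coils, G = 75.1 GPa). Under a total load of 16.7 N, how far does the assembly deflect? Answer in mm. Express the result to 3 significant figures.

13.2 mm

k_A = Gd⁴/(8D³N_a) = (41.8×10³)(8.5⁴)/(8·104.0³·7) = 3.4639 N/mm
k_B = Gd⁴/(8D³N_a) = (75.1×10³)(10.3⁴)/(8·130.0³·24) = 2.0038 N/mm
Series: 1/k_eq = 1/3.4639 + 1/2.0038 = 0.78774; k_eq = 1.2695 N/mm
δ = F/k_eq = 16.7/1.2695 = 13.155 mm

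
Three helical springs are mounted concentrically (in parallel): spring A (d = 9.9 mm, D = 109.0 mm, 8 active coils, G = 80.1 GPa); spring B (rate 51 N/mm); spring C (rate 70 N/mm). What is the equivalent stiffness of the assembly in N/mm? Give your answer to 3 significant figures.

k_A = Gd⁴/(8D³N_a) = (80.1×10³)(9.9⁴)/(8·109.0³·8) = 9.2835 N/mm
Parallel: k_eq = 9.2835 + 51 + 70 = 130.28 N/mm

130 N/mm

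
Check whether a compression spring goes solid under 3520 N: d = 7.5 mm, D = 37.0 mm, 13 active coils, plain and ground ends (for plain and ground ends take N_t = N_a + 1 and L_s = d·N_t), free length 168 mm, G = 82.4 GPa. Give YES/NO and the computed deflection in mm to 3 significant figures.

YES, δ = 71.1 mm

k = Gd⁴/(8D³N_a) = (82.4×10³)(7.5⁴)/(8·37.0³·13) = 49.492 N/mm
N_t = 14; L_s = 7.5·14 = 105 mm; δ_solid = L₀ − L_s = 168 − 105 = 63 mm
δ = F/k = 3520/49.492 = 71.123 mm
δ ≥ δ_solid → spring goes solid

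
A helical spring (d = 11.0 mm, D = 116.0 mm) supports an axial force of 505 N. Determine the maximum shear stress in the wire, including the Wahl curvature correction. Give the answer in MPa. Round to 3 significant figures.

Spring index C = D/d = 116.0/11.0 = 10.5455
K_W = (4C−1)/(4C−4) + 0.615/C = 41.182/38.182 + 0.0583 = 1.1369
τ₀ = 8FD/(πd³) = 8·505·116.0/(π·11.0³) = 468640/4181.5 = 112.08 MPa
τ_max = K·τ₀ = 1.1369 × 112.08 = 127.42 MPa

127 MPa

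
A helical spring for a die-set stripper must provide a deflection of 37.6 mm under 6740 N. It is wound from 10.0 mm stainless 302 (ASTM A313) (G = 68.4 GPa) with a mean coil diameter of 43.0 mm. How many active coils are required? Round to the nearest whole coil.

6

Required rate k = F/δ = 6740/37.6 = 179.26 N/mm
N_a = Gd⁴/(8D³k) = (68.4×10³ × 10.0⁴)/(8 × 43.0³ × 179.26)
    = 6.84e+08 / 1.14016e+08 = 5.999 → 6 coils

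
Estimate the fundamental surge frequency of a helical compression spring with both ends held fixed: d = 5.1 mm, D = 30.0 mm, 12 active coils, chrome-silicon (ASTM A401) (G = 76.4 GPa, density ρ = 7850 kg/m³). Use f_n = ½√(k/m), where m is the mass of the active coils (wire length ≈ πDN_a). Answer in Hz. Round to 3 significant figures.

k = Gd⁴/(8D³N_a) = (76.4×10³)(5.1⁴)/(8·30.0³·12) = 19.941 N/mm = 19941 N/m
Wire length L = πDN_a = π·30.0·12 = 1131 mm
m = ρ·(πd²/4)·L = 7850 × 20.428×10⁻⁶ m² × 1.131 m = 0.18136 kg
f_n = ½√(k/m) = 0.5·√(19941/0.18136) = 0.5·√(1.0995e+05) = 165.79 Hz

166 Hz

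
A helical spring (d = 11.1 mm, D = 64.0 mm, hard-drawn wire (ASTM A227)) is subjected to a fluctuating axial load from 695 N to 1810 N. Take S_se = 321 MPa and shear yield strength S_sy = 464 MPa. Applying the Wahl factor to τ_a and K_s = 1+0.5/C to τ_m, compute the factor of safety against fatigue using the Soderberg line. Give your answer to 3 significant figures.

1.64

C = D/d = 64.0/11.1 = 5.7658; K_W = (4C−1)/(4C−4)+0.615/C = 1.2640; K_s = 1+0.5/C = 1.0867
F_a = (F_max−F_min)/2 = 557.5 N; F_m = (F_max+F_min)/2 = 1252.5 N
τ_a = K_W·8F_aD/(πd³) = 1.2640 × 66.435 = 83.976 MPa
τ_m = K_s·8F_mD/(πd³) = 1.0867 × 149.25 = 162.2 MPa
Soderberg: 1/n_f = τ_a/S_se + τ_m/S_sy = 83.976/321 + 162.2/464 = 0.26161 + 0.34957 = 0.61117
n_f = 1/0.61117 = 1.636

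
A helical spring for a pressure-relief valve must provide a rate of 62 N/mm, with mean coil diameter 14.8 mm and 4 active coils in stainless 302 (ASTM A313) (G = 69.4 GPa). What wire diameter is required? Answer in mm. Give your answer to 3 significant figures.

3.10 mm

d = (8D³N_a·k / G)^(1/4) = (8·14.8³·4·62 / (69.4×10³))^0.25
  = (92.676)^0.25 = 3.1027 mm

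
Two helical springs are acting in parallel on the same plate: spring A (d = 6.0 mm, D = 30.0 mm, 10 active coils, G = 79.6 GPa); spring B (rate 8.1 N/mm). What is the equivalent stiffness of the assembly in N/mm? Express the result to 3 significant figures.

k_A = Gd⁴/(8D³N_a) = (79.6×10³)(6.0⁴)/(8·30.0³·10) = 47.76 N/mm
Parallel: k_eq = 47.76 + 8.1 = 55.86 N/mm

55.9 N/mm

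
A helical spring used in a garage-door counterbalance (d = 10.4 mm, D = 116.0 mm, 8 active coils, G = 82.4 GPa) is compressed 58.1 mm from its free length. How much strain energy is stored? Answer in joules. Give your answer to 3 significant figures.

k = Gd⁴/(8D³N_a) = (82.4×10³)(10.4⁴)/(8·116.0³·8) = 9.6495 N/mm
U = ½kδ² = 0.5 × 9.6495 × 58.1² = 16287 N·mm = 16.287 J

16.3 J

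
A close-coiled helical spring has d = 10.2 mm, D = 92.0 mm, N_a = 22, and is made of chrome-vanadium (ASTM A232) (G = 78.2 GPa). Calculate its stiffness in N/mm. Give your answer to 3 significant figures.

k = Gd⁴/(8D³N_a) = (78.2×10³ × 10.2⁴) / (8 × 92.0³ × 22)
  = 8.46462e+08 / 1.37049e+08 = 6.1763 N/mm

6.18 N/mm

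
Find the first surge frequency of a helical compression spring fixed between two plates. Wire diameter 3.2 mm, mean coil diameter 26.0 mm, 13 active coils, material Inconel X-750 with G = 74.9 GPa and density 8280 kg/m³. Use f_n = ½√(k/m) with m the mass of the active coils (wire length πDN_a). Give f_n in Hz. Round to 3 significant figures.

k = Gd⁴/(8D³N_a) = (74.9×10³)(3.2⁴)/(8·26.0³·13) = 4.2966 N/mm = 4296.6 N/m
Wire length L = πDN_a = π·26.0·13 = 1061.9 mm
m = ρ·(πd²/4)·L = 8280 × 8.0425×10⁻⁶ m² × 1.0619 m = 0.070711 kg
f_n = ½√(k/m) = 0.5·√(4296.6/0.070711) = 0.5·√(60763) = 123.25 Hz

123 Hz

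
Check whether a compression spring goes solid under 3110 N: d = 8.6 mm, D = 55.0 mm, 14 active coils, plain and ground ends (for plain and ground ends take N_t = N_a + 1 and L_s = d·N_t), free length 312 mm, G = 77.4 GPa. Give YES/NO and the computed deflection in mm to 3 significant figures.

NO, δ = 137 mm

k = Gd⁴/(8D³N_a) = (77.4×10³)(8.6⁴)/(8·55.0³·14) = 22.721 N/mm
N_t = 15; L_s = 8.6·15 = 129 mm; δ_solid = L₀ − L_s = 312 − 129 = 183 mm
δ = F/k = 3110/22.721 = 136.88 mm
δ < δ_solid → spring does not go solid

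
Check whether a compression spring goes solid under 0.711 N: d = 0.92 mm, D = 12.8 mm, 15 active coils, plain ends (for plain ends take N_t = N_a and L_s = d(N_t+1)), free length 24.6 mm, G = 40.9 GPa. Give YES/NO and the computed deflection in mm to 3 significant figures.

k = Gd⁴/(8D³N_a) = (40.9×10³)(0.92⁴)/(8·12.8³·15) = 0.11643 N/mm
N_t = 15; L_s = 0.92·16 = 14.72 mm; δ_solid = L₀ − L_s = 24.6 − 14.72 = 9.88 mm
δ = F/k = 0.711/0.11643 = 6.1067 mm
δ < δ_solid → spring does not go solid

NO, δ = 6.11 mm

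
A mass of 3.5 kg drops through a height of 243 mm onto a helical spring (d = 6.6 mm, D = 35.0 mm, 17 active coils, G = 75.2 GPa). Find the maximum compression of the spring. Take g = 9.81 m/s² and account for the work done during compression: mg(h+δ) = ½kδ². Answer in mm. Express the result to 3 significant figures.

k = Gd⁴/(8D³N_a) = (75.2×10³)(6.6⁴)/(8·35.0³·17) = 24.471 N/mm
W = mg = 3.5 × 9.81 = 34.335 N
½kδ² − Wδ − Wh = 0 → δ = (W + √(W² + 2kWh))/k
δ = (34.335 + √(1178.9 + 408342))/24.471 = (34.335 + 639.94)/24.471 = 27.554 mm

27.6 mm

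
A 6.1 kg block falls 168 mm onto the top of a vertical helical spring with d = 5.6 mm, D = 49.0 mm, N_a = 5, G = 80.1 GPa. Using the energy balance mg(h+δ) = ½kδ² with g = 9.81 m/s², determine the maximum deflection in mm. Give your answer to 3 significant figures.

38.4 mm

k = Gd⁴/(8D³N_a) = (80.1×10³)(5.6⁴)/(8·49.0³·5) = 16.739 N/mm
W = mg = 6.1 × 9.81 = 59.841 N
½kδ² − Wδ − Wh = 0 → δ = (W + √(W² + 2kWh))/k
δ = (59.841 + √(3580.9 + 336569))/16.739 = (59.841 + 583.22)/16.739 = 38.417 mm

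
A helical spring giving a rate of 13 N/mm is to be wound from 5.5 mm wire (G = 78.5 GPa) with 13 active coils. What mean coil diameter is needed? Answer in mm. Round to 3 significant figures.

37.6 mm

D = (Gd⁴/(8N_a·k))^(1/3) = (78.5×10³·5.5⁴/(8·13·13))^(1/3)
  = (53130.5)^(1/3) = 37.5937 mm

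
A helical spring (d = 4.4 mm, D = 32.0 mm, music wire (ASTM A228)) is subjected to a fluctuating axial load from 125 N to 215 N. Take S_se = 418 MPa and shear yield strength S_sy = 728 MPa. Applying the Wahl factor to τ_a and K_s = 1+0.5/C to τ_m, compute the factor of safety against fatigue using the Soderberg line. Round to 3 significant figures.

C = D/d = 32.0/4.4 = 7.2727; K_W = (4C−1)/(4C−4)+0.615/C = 1.2041; K_s = 1+0.5/C = 1.0688
F_a = (F_max−F_min)/2 = 45 N; F_m = (F_max+F_min)/2 = 170 N
τ_a = K_W·8F_aD/(πd³) = 1.2041 × 43.047 = 51.834 MPa
τ_m = K_s·8F_mD/(πd³) = 1.0688 × 162.62 = 173.8 MPa
Soderberg: 1/n_f = τ_a/S_se + τ_m/S_sy = 51.834/418 + 173.8/728 = 0.12401 + 0.23874 = 0.36275
n_f = 1/0.36275 = 2.757

2.76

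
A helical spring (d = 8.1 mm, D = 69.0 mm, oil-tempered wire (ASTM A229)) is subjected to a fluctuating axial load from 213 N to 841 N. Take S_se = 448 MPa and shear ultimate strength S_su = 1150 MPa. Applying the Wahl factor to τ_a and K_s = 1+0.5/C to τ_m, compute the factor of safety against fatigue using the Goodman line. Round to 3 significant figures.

C = D/d = 69.0/8.1 = 8.5185; K_W = (4C−1)/(4C−4)+0.615/C = 1.1719; K_s = 1+0.5/C = 1.0587
F_a = (F_max−F_min)/2 = 314 N; F_m = (F_max+F_min)/2 = 527 N
τ_a = K_W·8F_aD/(πd³) = 1.1719 × 103.82 = 121.67 MPa
τ_m = K_s·8F_mD/(πd³) = 1.0587 × 174.24 = 184.47 MPa
Goodman: 1/n_f = τ_a/S_se + τ_m/S_su = 121.67/448 + 184.47/1150 = 0.27158 + 0.16041 = 0.43198
n_f = 1/0.43198 = 2.315

2.31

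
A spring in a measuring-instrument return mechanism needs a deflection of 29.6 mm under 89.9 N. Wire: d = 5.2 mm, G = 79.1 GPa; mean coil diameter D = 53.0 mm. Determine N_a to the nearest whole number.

16

Required rate k = F/δ = 89.9/29.6 = 3.0372 N/mm
N_a = Gd⁴/(8D³k) = (79.1×10³ × 5.2⁴)/(8 × 53.0³ × 3.0372)
    = 5.78349e+07 / 3.61731e+06 = 15.99 → 16 coils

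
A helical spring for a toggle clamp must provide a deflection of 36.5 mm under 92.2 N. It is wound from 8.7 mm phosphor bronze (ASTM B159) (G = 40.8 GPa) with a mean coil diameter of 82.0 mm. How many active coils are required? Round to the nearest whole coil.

Required rate k = F/δ = 92.2/36.5 = 2.526 N/mm
N_a = Gd⁴/(8D³k) = (40.8×10³ × 8.7⁴)/(8 × 82.0³ × 2.526)
    = 2.33742e+08 / 1.11422e+07 = 20.98 → 21 coils

21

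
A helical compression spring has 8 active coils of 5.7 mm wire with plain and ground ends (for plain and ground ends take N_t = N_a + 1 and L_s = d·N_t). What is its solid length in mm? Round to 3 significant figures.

51.3 mm

plain and ground ends: N_t = N_a + 1 = 8 + 1 = 9
L_s = d·N_t = 5.7 × 9 = 51.3 mm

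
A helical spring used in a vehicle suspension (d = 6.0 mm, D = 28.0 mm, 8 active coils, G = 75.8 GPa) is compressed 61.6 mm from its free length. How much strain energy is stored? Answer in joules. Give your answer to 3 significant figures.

133 J

k = Gd⁴/(8D³N_a) = (75.8×10³)(6.0⁴)/(8·28.0³·8) = 69.923 N/mm
U = ½kδ² = 0.5 × 69.923 × 61.6² = 1.3266e+05 N·mm = 132.66 J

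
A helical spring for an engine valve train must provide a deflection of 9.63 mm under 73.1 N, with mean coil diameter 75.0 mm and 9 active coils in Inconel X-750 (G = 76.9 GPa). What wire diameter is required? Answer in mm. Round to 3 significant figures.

Required rate k = F/δ = 73.1/9.63 = 7.5909 N/mm
d = (8D³N_a·k / G)^(1/4) = (8·75.0³·9·7.5909 / (76.9×10³))^0.25
  = (2998.3)^0.25 = 7.3998 mm

7.40 mm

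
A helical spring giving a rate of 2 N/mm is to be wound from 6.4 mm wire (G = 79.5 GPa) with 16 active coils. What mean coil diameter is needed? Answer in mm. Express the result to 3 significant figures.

80.5 mm

D = (Gd⁴/(8N_a·k))^(1/3) = (79.5×10³·6.4⁴/(8·16·2))^(1/3)
  = (521011)^(1/3) = 80.4666 mm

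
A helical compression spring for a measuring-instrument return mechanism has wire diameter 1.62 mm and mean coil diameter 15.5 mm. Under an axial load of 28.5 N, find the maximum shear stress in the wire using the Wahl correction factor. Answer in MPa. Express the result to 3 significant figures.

305 MPa

Spring index C = D/d = 15.5/1.62 = 9.5679
K_W = (4C−1)/(4C−4) + 0.615/C = 37.272/34.272 + 0.0643 = 1.1518
τ₀ = 8FD/(πd³) = 8·28.5·15.5/(π·1.62³) = 3534/13.357 = 264.59 MPa
τ_max = K·τ₀ = 1.1518 × 264.59 = 304.76 MPa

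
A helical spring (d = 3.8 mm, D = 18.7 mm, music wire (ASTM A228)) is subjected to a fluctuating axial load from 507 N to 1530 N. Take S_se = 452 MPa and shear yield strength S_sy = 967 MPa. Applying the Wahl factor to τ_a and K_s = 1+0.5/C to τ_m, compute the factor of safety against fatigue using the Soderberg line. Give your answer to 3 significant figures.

C = D/d = 18.7/3.8 = 4.9211; K_W = (4C−1)/(4C−4)+0.615/C = 1.3162; K_s = 1+0.5/C = 1.1016
F_a = (F_max−F_min)/2 = 511.5 N; F_m = (F_max+F_min)/2 = 1018.5 N
τ_a = K_W·8F_aD/(πd³) = 1.3162 × 443.89 = 584.27 MPa
τ_m = K_s·8F_mD/(πd³) = 1.1016 × 883.88 = 973.68 MPa
Soderberg: 1/n_f = τ_a/S_se + τ_m/S_sy = 584.27/452 + 973.68/967 = 1.29264 + 1.00691 = 2.2995
n_f = 1/2.2995 = 0.4349

0.435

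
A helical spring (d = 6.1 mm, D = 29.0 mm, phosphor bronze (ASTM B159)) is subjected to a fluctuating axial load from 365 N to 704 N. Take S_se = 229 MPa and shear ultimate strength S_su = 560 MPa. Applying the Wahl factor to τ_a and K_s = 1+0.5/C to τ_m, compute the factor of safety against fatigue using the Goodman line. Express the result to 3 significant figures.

1.51

C = D/d = 29.0/6.1 = 4.7541; K_W = (4C−1)/(4C−4)+0.615/C = 1.3291; K_s = 1+0.5/C = 1.1052
F_a = (F_max−F_min)/2 = 169.5 N; F_m = (F_max+F_min)/2 = 534.5 N
τ_a = K_W·8F_aD/(πd³) = 1.3291 × 55.147 = 73.298 MPa
τ_m = K_s·8F_mD/(πd³) = 1.1052 × 173.9 = 192.19 MPa
Goodman: 1/n_f = τ_a/S_se + τ_m/S_su = 73.298/229 + 192.19/560 = 0.32008 + 0.34319 = 0.66327
n_f = 1/0.66327 = 1.508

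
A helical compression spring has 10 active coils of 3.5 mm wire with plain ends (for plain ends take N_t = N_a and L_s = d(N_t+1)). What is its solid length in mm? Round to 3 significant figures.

38.5 mm

plain ends: N_t = N_a = 10
L_s = d·(N_t+1) = 3.5 × 11 = 38.5 mm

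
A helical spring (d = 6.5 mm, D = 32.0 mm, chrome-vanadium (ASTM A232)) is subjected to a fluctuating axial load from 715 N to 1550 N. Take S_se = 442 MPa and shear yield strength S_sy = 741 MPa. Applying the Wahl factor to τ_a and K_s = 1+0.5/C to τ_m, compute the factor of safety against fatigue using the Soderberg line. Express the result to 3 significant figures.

1.15

C = D/d = 32.0/6.5 = 4.9231; K_W = (4C−1)/(4C−4)+0.615/C = 1.3161; K_s = 1+0.5/C = 1.1016
F_a = (F_max−F_min)/2 = 417.5 N; F_m = (F_max+F_min)/2 = 1132.5 N
τ_a = K_W·8F_aD/(πd³) = 1.3161 × 123.88 = 163.04 MPa
τ_m = K_s·8F_mD/(πd³) = 1.1016 × 336.04 = 370.17 MPa
Soderberg: 1/n_f = τ_a/S_se + τ_m/S_sy = 163.04/442 + 370.17/741 = 0.36887 + 0.49955 = 0.86842
n_f = 1/0.86842 = 1.152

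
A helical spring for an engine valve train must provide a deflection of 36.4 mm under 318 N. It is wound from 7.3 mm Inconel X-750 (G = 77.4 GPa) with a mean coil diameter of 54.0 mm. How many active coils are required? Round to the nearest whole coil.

Required rate k = F/δ = 318/36.4 = 8.7363 N/mm
N_a = Gd⁴/(8D³k) = (77.4×10³ × 7.3⁴)/(8 × 54.0³ × 8.7363)
    = 2.19802e+08 / 1.10052e+07 = 19.97 → 20 coils

20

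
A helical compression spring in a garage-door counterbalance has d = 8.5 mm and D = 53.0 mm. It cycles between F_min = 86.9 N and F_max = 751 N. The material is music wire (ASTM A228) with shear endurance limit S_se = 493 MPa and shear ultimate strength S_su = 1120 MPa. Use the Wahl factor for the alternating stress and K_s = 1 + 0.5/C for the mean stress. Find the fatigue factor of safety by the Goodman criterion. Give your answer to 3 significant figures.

3.67

C = D/d = 53.0/8.5 = 6.2353; K_W = (4C−1)/(4C−4)+0.615/C = 1.2419; K_s = 1+0.5/C = 1.0802
F_a = (F_max−F_min)/2 = 332.05 N; F_m = (F_max+F_min)/2 = 418.95 N
τ_a = K_W·8F_aD/(πd³) = 1.2419 × 72.973 = 90.625 MPa
τ_m = K_s·8F_mD/(πd³) = 1.0802 × 92.071 = 99.454 MPa
Goodman: 1/n_f = τ_a/S_se + τ_m/S_su = 90.625/493 + 99.454/1120 = 0.18382 + 0.08880 = 0.27262
n_f = 1/0.27262 = 3.668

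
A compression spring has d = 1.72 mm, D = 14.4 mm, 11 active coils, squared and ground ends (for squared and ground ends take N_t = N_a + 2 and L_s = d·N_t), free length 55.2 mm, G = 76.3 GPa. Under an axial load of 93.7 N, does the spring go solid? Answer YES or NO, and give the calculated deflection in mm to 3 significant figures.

YES, δ = 36.9 mm

k = Gd⁴/(8D³N_a) = (76.3×10³)(1.72⁴)/(8·14.4³·11) = 2.5414 N/mm
N_t = 13; L_s = 1.72·13 = 22.36 mm; δ_solid = L₀ − L_s = 55.2 − 22.36 = 32.84 mm
δ = F/k = 93.7/2.5414 = 36.87 mm
δ ≥ δ_solid → spring goes solid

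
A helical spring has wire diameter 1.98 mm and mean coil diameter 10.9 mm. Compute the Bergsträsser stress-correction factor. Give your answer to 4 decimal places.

1.2629

C = D/d = 10.9/1.98 = 5.5051
K_B = (4C+2)/(4C−3) = 24.020/19.020 = 1.2629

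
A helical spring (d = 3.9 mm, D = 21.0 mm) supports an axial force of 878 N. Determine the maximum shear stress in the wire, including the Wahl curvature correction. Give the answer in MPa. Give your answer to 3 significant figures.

1020 MPa

Spring index C = D/d = 21.0/3.9 = 5.3846
K_W = (4C−1)/(4C−4) + 0.615/C = 20.538/17.538 + 0.1142 = 1.2853
τ₀ = 8FD/(πd³) = 8·878·21.0/(π·3.9³) = 147504/186.36 = 791.52 MPa
τ_max = K·τ₀ = 1.2853 × 791.52 = 1017.3 MPa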